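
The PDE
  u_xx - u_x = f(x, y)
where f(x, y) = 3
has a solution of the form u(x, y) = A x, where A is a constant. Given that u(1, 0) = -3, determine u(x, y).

Answer: u(x, y) = - 3 x

Derivation:
Substitute the ansatz u = A x into the left-hand side.
Derivatives of the ansatz:
  u_xx = 0
  u_x = A
Term by term:
  u_xx = 0
  -u_x = - A
So the left-hand side equals
  - A
This must equal f(x, y) = 3 identically.
Matching coefficients of the independent functions:
  [constant term]:  - A = 3
Solving: A = -3.
Check against the point condition:
  u(1, 0) = -3  ⟹  A = -3  ✓
Hence u(x, y) = - 3 x.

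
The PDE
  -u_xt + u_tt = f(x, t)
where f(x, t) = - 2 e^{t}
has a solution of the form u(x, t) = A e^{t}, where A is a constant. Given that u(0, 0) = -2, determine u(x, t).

Substitute the ansatz u = A e^{t} into the left-hand side.
Derivatives of the ansatz:
  u_xt = 0
  u_tt = A e^{t}
Term by term:
  -u_xt = 0
  u_tt = A e^{t}
So the left-hand side equals
  A e^{t}
This must equal f(x, t) = - 2 e^{t} identically.
Matching coefficients of the independent functions:
  [e^{t}]:  A = -2
Solving: A = -2.
Check against the point condition:
  u(0, 0) = -2  ⟹  A = -2  ✓
Hence u(x, t) = - 2 e^{t}.

Answer: u(x, t) = - 2 e^{t}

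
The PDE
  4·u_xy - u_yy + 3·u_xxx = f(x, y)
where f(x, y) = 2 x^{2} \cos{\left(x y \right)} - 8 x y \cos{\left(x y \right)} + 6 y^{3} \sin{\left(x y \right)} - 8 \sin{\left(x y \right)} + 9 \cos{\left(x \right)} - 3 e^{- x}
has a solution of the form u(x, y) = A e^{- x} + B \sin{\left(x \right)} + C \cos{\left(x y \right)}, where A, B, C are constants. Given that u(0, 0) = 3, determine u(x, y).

Substitute the ansatz u = A e^{- x} + B \sin{\left(x \right)} + C \cos{\left(x y \right)} into the left-hand side.
Derivatives of the ansatz:
  u_xy = - C x y \cos{\left(x y \right)} - C \sin{\left(x y \right)}
  u_yy = - C x^{2} \cos{\left(x y \right)}
  u_xxx = - A e^{- x} - B \cos{\left(x \right)} + C y^{3} \sin{\left(x y \right)}
Term by term:
  4·u_xy = - 4 C x y \cos{\left(x y \right)} - 4 C \sin{\left(x y \right)}
  -u_yy = C x^{2} \cos{\left(x y \right)}
  3·u_xxx = - 3 A e^{- x} - 3 B \cos{\left(x \right)} + 3 C y^{3} \sin{\left(x y \right)}
So the left-hand side equals
  - 3 A e^{- x} - 3 B \cos{\left(x \right)} + C x^{2} \cos{\left(x y \right)} - 4 C x y \cos{\left(x y \right)} + 3 C y^{3} \sin{\left(x y \right)} - 4 C \sin{\left(x y \right)}
This must equal f(x, y) = 2 x^{2} \cos{\left(x y \right)} - 8 x y \cos{\left(x y \right)} + 6 y^{3} \sin{\left(x y \right)} - 8 \sin{\left(x y \right)} + 9 \cos{\left(x \right)} - 3 e^{- x} identically.
Matching coefficients of the independent functions:
  [x^{2} \cos{\left(x y \right)}]:  C = 2
  [y^{3} \sin{\left(x y \right)}]:  3 C = 6
  [x y \cos{\left(x y \right)}, \sin{\left(x y \right)}]:  - 4 C = -8
  [e^{- x}]:  - 3 A = -3
  [\cos{\left(x \right)}]:  - 3 B = 9
Solving: A = 1, B = -3, C = 2.
Check against the point condition:
  u(0, 0) = 3  ⟹  A + C = 3  ✓
Hence u(x, y) = - 3 \sin{\left(x \right)} + 2 \cos{\left(x y \right)} + e^{- x}.

Answer: u(x, y) = - 3 \sin{\left(x \right)} + 2 \cos{\left(x y \right)} + e^{- x}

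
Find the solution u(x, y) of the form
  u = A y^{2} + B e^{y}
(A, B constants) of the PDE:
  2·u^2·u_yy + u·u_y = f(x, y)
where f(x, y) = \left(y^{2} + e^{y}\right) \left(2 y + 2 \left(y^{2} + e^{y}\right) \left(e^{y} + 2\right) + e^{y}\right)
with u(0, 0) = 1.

Answer: u(x, y) = y^{2} + e^{y}

Derivation:
Substitute the ansatz u = A y^{2} + B e^{y} into the left-hand side.
Derivatives of the ansatz:
  u_yy = 2 A + B e^{y}
  u_y = 2 A y + B e^{y}
Term by term:
  2·u^2·u_yy = 4 A^{3} y^{4} + 2 A^{2} B y^{4} e^{y} + 8 A^{2} B y^{2} e^{y} + 4 A B^{2} y^{2} e^{2 y} + 4 A B^{2} e^{2 y} + 2 B^{3} e^{3 y}
  u·u_y = 2 A^{2} y^{3} + A B y^{2} e^{y} + 2 A B y e^{y} + B^{2} e^{2 y}
So the left-hand side equals
  4 A^{3} y^{4} + 2 A^{2} B y^{4} e^{y} + 8 A^{2} B y^{2} e^{y} + 2 A^{2} y^{3} + 4 A B^{2} y^{2} e^{2 y} + 4 A B^{2} e^{2 y} + A B y^{2} e^{y} + 2 A B y e^{y} + 2 B^{3} e^{3 y} + B^{2} e^{2 y}
This must equal f(x, y) identically; expanded, f = 2 y^{4} e^{y} + 4 y^{4} + 2 y^{3} + 4 y^{2} e^{2 y} + 9 y^{2} e^{y} + 2 y e^{y} + 2 e^{3 y} + 5 e^{2 y}.
Matching coefficients of the independent functions:
  [y^{3}]:  2 A^{2} = 2
  [y^{4}]:  4 A^{3} = 4
  [y e^{y}]:  2 A B = 2
  [y^{2} e^{y}]:  8 A^{2} B + A B = 9
  [y^{2} e^{2 y}]:  4 A B^{2} = 4
  [y^{4} e^{y}]:  2 A^{2} B = 2
  [e^{2 y}]:  4 A B^{2} + B^{2} = 5
  [e^{3 y}]:  2 B^{3} = 2
Solving: A = 1, B = 1.
Check against the point condition:
  u(0, 0) = 1  ⟹  B = 1  ✓
Hence u(x, y) = y^{2} + e^{y}.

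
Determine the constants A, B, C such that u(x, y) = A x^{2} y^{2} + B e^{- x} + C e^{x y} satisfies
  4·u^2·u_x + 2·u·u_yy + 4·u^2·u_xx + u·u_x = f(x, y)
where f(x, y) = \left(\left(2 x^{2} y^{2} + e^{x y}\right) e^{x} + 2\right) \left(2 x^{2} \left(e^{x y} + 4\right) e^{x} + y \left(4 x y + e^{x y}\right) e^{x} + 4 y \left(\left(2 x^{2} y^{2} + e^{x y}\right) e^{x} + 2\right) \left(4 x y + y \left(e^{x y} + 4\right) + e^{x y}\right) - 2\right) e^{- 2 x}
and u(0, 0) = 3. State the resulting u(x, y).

Substitute the ansatz u = A x^{2} y^{2} + B e^{- x} + C e^{x y} into the left-hand side.
Derivatives of the ansatz:
  u_x = 2 A x y^{2} - B e^{- x} + C y e^{x y}
  u_yy = 2 A x^{2} + C x^{2} e^{x y}
  u_xx = 2 A y^{2} + B e^{- x} + C y^{2} e^{x y}
Term by term:
  4·u^2·u_x = 8 A^{3} x^{5} y^{6} - 4 A^{2} B x^{4} y^{4} e^{- x} + 16 A^{2} B x^{3} y^{4} e^{- x} + 4 A^{2} C x^{4} y^{5} e^{x y} + 16 A^{2} C x^{3} y^{4} e^{x y} - 8 A B^{2} x^{2} y^{2} e^{- 2 x} + 8 A B^{2} x y^{2} e^{- 2 x} + 8 A B C x^{2} y^{3} e^{- x} e^{x y} - 8 A B C x^{2} y^{2} e^{- x} e^{x y} + 16 A B C x y^{2} e^{- x} e^{x y} + 8 A C^{2} x^{2} y^{3} e^{2 x y} + 8 A C^{2} x y^{2} e^{2 x y} - 4 B^{3} e^{- 3 x} + 4 B^{2} C y e^{- 2 x} e^{x y} - 8 B^{2} C e^{- 2 x} e^{x y} + 8 B C^{2} y e^{- x} e^{2 x y} - 4 B C^{2} e^{- x} e^{2 x y} + 4 C^{3} y e^{3 x y}
  2·u·u_yy = 4 A^{2} x^{4} y^{2} + 4 A B x^{2} e^{- x} + 2 A C x^{4} y^{2} e^{x y} + 4 A C x^{2} e^{x y} + 2 B C x^{2} e^{- x} e^{x y} + 2 C^{2} x^{2} e^{2 x y}
  4·u^2·u_xx = 8 A^{3} x^{4} y^{6} + 4 A^{2} B x^{4} y^{4} e^{- x} + 16 A^{2} B x^{2} y^{4} e^{- x} + 4 A^{2} C x^{4} y^{6} e^{x y} + 16 A^{2} C x^{2} y^{4} e^{x y} + 8 A B^{2} x^{2} y^{2} e^{- 2 x} + 8 A B^{2} y^{2} e^{- 2 x} + 8 A B C x^{2} y^{4} e^{- x} e^{x y} + 8 A B C x^{2} y^{2} e^{- x} e^{x y} + 16 A B C y^{2} e^{- x} e^{x y} + 8 A C^{2} x^{2} y^{4} e^{2 x y} + 8 A C^{2} y^{2} e^{2 x y} + 4 B^{3} e^{- 3 x} + 4 B^{2} C y^{2} e^{- 2 x} e^{x y} + 8 B^{2} C e^{- 2 x} e^{x y} + 8 B C^{2} y^{2} e^{- x} e^{2 x y} + 4 B C^{2} e^{- x} e^{2 x y} + 4 C^{3} y^{2} e^{3 x y}
  u·u_x = 2 A^{2} x^{3} y^{4} - A B x^{2} y^{2} e^{- x} + 2 A B x y^{2} e^{- x} + A C x^{2} y^{3} e^{x y} + 2 A C x y^{2} e^{x y} - B^{2} e^{- 2 x} + B C y e^{- x} e^{x y} - B C e^{- x} e^{x y} + C^{2} y e^{2 x y}
Sum these and collect like terms in the independent variables.
This must equal f(x, y) identically; expanded, f = 64 x^{5} y^{6} + 16 x^{4} y^{6} e^{x y} + 64 x^{4} y^{6} + 16 x^{4} y^{5} e^{x y} + 4 x^{4} y^{2} e^{x y} + 16 x^{4} y^{2} + 64 x^{3} y^{4} e^{x y} + 8 x^{3} y^{4} + 128 x^{3} y^{4} e^{- x} + 16 x^{2} y^{4} e^{2 x y} + 64 x^{2} y^{4} e^{x y} + 32 x^{2} y^{4} e^{- x} e^{x y} + 128 x^{2} y^{4} e^{- x} + 16 x^{2} y^{3} e^{2 x y} + 2 x^{2} y^{3} e^{x y} + 32 x^{2} y^{3} e^{- x} e^{x y} - 4 x^{2} y^{2} e^{- x} + 2 x^{2} e^{2 x y} + 8 x^{2} e^{x y} + 4 x^{2} e^{- x} e^{x y} + 16 x^{2} e^{- x} + 16 x y^{2} e^{2 x y} + 4 x y^{2} e^{x y} + 64 x y^{2} e^{- x} e^{x y} + 8 x y^{2} e^{- x} + 64 x y^{2} e^{- 2 x} + 4 y^{2} e^{3 x y} + 16 y^{2} e^{2 x y} + 16 y^{2} e^{- x} e^{2 x y} + 64 y^{2} e^{- x} e^{x y} + 16 y^{2} e^{- 2 x} e^{x y} + 64 y^{2} e^{- 2 x} + 4 y e^{3 x y} + y e^{2 x y} + 16 y e^{- x} e^{2 x y} + 2 y e^{- x} e^{x y} + 16 y e^{- 2 x} e^{x y} - 2 e^{- x} e^{x y} - 4 e^{- 2 x}.
Matching coefficients of the independent functions:
(each divided by its leading coefficient; functions giving the same equation are listed together)
  [x^{2} e^{- x}, x y^{2} e^{- x}, x^{2} y^{2} e^{- x}]:  A B - 4 = 0
  [x^{2} e^{x y}, x y^{2} e^{x y}, x^{2} y^{3} e^{x y}, …]:  A C - 2 = 0
  [x^{2} e^{2 x y}, y e^{2 x y}]:  C^{2} - 1 = 0
  [x^{3} y^{4}, x^{4} y^{2}]:  A^{2} - 4 = 0
  [x^{4} y^{6}, x^{5} y^{6}]:  A^{3} - 8 = 0
  [y e^{3 x y}, y^{2} e^{3 x y}]:  C^{3} - 1 = 0
  [y^{2} e^{- 2 x}, x y^{2} e^{- 2 x}]:  A B^{2} - 8 = 0
  [y^{2} e^{2 x y}, x y^{2} e^{2 x y}, x^{2} y^{3} e^{2 x y}, …]:  A C^{2} - 2 = 0
  [e^{- x} e^{x y}, x^{2} e^{- x} e^{x y}, y e^{- x} e^{x y}]:  B C - 2 = 0
  [x^{2} y^{4} e^{- x}, x^{3} y^{4} e^{- x}]:  A^{2} B - 8 = 0
  [x^{2} y^{4} e^{x y}, x^{3} y^{4} e^{x y}, x^{4} y^{5} e^{x y}, …]:  A^{2} C - 4 = 0
  [y e^{- 2 x} e^{x y}, y^{2} e^{- 2 x} e^{x y}]:  B^{2} C - 4 = 0
  [y e^{- x} e^{2 x y}, y^{2} e^{- x} e^{2 x y}]:  B C^{2} - 2 = 0
  [y^{2} e^{- x} e^{x y}, x y^{2} e^{- x} e^{x y}, x^{2} y^{3} e^{- x} e^{x y}, …]:  A B C - 4 = 0
  [e^{- 2 x}]:  B^{2} - 4 = 0
Solving: A = 2, B = 2, C = 1.
Check against the point condition:
  u(0, 0) = 3  ⟹  B + C = 3  ✓
Hence u(x, y) = 2 x^{2} y^{2} + e^{x y} + 2 e^{- x}.

Answer: u(x, y) = 2 x^{2} y^{2} + e^{x y} + 2 e^{- x}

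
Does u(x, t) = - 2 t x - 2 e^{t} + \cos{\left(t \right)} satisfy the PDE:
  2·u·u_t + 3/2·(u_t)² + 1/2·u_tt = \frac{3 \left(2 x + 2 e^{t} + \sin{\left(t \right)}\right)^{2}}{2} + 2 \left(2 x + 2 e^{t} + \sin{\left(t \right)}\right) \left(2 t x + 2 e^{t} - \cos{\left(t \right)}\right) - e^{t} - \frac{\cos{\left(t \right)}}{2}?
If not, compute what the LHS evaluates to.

Evaluate each term of the left-hand side for u = - 2 t x - 2 e^{t} + \cos{\left(t \right)}.
Derivatives:
  u_t = - 2 x - 2 e^{t} - \sin{\left(t \right)}
  u_tt = - 2 e^{t} - \cos{\left(t \right)}
Terms:
  2·u·u_t = 2 \left(2 x + 2 e^{t} + \sin{\left(t \right)}\right) \left(2 t x + 2 e^{t} - \cos{\left(t \right)}\right)
  3/2·(u_t)² = \frac{3 \left(2 x + 2 e^{t} + \sin{\left(t \right)}\right)^{2}}{2}
  1/2·u_tt = - e^{t} - \frac{\cos{\left(t \right)}}{2}
Sum: LHS = \frac{3 \left(2 x + 2 e^{t} + \sin{\left(t \right)}\right)^{2}}{2} + 2 \left(2 x + 2 e^{t} + \sin{\left(t \right)}\right) \left(2 t x + 2 e^{t} - \cos{\left(t \right)}\right) - e^{t} - \frac{\cos{\left(t \right)}}{2}
This is exactly the given right-hand side, so u is a solution.

Answer: Yes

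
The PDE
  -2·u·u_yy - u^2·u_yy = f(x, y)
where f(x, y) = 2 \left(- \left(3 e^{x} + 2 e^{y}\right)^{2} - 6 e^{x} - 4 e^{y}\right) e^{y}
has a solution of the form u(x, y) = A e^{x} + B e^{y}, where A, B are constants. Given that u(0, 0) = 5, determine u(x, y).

Answer: u(x, y) = 3 e^{x} + 2 e^{y}

Derivation:
Substitute the ansatz u = A e^{x} + B e^{y} into the left-hand side.
Derivatives of the ansatz:
  u_yy = B e^{y}
Term by term:
  -2·u·u_yy = - 2 A B e^{x} e^{y} - 2 B^{2} e^{2 y}
  -u^2·u_yy = - A^{2} B e^{2 x} e^{y} - 2 A B^{2} e^{x} e^{2 y} - B^{3} e^{3 y}
So the left-hand side equals
  - A^{2} B e^{2 x} e^{y} - 2 A B^{2} e^{x} e^{2 y} - 2 A B e^{x} e^{y} - B^{3} e^{3 y} - 2 B^{2} e^{2 y}
This must equal f(x, y) identically; expanded, f = - 18 e^{2 x} e^{y} - 24 e^{x} e^{2 y} - 12 e^{x} e^{y} - 8 e^{3 y} - 8 e^{2 y}.
Matching coefficients of the independent functions:
  [e^{x} e^{y}]:  - 2 A B = -12
  [e^{x} e^{2 y}]:  - 2 A B^{2} = -24
  [e^{2 x} e^{y}]:  - A^{2} B = -18
  [e^{2 y}]:  - 2 B^{2} = -8
  [e^{3 y}]:  - B^{3} = -8
Solving: A = 3, B = 2.
Check against the point condition:
  u(0, 0) = 5  ⟹  A + B = 5  ✓
Hence u(x, y) = 3 e^{x} + 2 e^{y}.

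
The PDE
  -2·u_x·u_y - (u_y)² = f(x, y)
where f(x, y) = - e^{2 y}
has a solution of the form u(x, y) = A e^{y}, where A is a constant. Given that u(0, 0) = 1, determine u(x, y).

Substitute the ansatz u = A e^{y} into the left-hand side.
Derivatives of the ansatz:
  u_x = 0
  u_y = A e^{y}
Term by term:
  -2·u_x·u_y = 0
  -(u_y)² = - A^{2} e^{2 y}
So the left-hand side equals
  - A^{2} e^{2 y}
This must equal f(x, y) = - e^{2 y} identically.
Matching coefficients of the independent functions:
  [e^{2 y}]:  - A^{2} = -1
These equations allow (A) = (-1) or (1).
Impose the point condition(s):
  u(0, 0) = 1  ⟹  A = 1
Only A = 1 satisfies everything.
Hence u(x, y) = e^{y}.

Answer: u(x, y) = e^{y}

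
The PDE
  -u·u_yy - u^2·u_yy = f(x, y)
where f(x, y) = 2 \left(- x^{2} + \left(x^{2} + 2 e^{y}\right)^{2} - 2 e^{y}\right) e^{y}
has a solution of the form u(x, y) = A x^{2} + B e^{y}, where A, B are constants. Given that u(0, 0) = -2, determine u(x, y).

Substitute the ansatz u = A x^{2} + B e^{y} into the left-hand side.
Derivatives of the ansatz:
  u_yy = B e^{y}
Term by term:
  -u·u_yy = - A B x^{2} e^{y} - B^{2} e^{2 y}
  -u^2·u_yy = - A^{2} B x^{4} e^{y} - 2 A B^{2} x^{2} e^{2 y} - B^{3} e^{3 y}
So the left-hand side equals
  - A^{2} B x^{4} e^{y} - 2 A B^{2} x^{2} e^{2 y} - A B x^{2} e^{y} - B^{3} e^{3 y} - B^{2} e^{2 y}
This must equal f(x, y) identically; expanded, f = 2 x^{4} e^{y} + 8 x^{2} e^{2 y} - 2 x^{2} e^{y} + 8 e^{3 y} - 4 e^{2 y}.
Matching coefficients of the independent functions:
  [x^{2} e^{y}]:  - A B = -2
  [x^{2} e^{2 y}]:  - 2 A B^{2} = 8
  [x^{4} e^{y}]:  - A^{2} B = 2
  [e^{2 y}]:  - B^{2} = -4
  [e^{3 y}]:  - B^{3} = 8
Solving: A = -1, B = -2.
Check against the point condition:
  u(0, 0) = -2  ⟹  B = -2  ✓
Hence u(x, y) = - x^{2} - 2 e^{y}.

Answer: u(x, y) = - x^{2} - 2 e^{y}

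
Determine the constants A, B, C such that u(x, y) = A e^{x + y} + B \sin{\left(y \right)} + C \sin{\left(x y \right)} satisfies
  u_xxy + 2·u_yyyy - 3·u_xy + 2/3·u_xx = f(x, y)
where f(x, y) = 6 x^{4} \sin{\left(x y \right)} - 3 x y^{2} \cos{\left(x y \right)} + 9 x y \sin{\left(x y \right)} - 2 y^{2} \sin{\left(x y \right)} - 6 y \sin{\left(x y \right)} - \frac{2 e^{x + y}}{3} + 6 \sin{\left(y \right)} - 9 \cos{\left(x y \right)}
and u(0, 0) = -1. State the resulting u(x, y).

Substitute the ansatz u = A e^{x + y} + B \sin{\left(y \right)} + C \sin{\left(x y \right)} into the left-hand side.
Derivatives of the ansatz:
  u_xxy = A e^{x} e^{y} - C x y^{2} \cos{\left(x y \right)} - 2 C y \sin{\left(x y \right)}
  u_yyyy = A e^{x} e^{y} + B \sin{\left(y \right)} + C x^{4} \sin{\left(x y \right)}
  u_xy = A e^{x} e^{y} - C x y \sin{\left(x y \right)} + C \cos{\left(x y \right)}
  u_xx = A e^{x} e^{y} - C y^{2} \sin{\left(x y \right)}
Term by term:
  u_xxy = A e^{x} e^{y} - C x y^{2} \cos{\left(x y \right)} - 2 C y \sin{\left(x y \right)}
  2·u_yyyy = 2 A e^{x} e^{y} + 2 B \sin{\left(y \right)} + 2 C x^{4} \sin{\left(x y \right)}
  -3·u_xy = - 3 A e^{x} e^{y} + 3 C x y \sin{\left(x y \right)} - 3 C \cos{\left(x y \right)}
  2/3·u_xx = \frac{2 A e^{x} e^{y}}{3} - \frac{2 C y^{2} \sin{\left(x y \right)}}{3}
So the left-hand side equals
  \frac{2 A e^{x} e^{y}}{3} + 2 B \sin{\left(y \right)} + 2 C x^{4} \sin{\left(x y \right)} - C x y^{2} \cos{\left(x y \right)} + 3 C x y \sin{\left(x y \right)} - \frac{2 C y^{2} \sin{\left(x y \right)}}{3} - 2 C y \sin{\left(x y \right)} - 3 C \cos{\left(x y \right)}
This must equal f(x, y) identically; expanded, f = 6 x^{4} \sin{\left(x y \right)} - 3 x y^{2} \cos{\left(x y \right)} + 9 x y \sin{\left(x y \right)} - 2 y^{2} \sin{\left(x y \right)} - 6 y \sin{\left(x y \right)} - \frac{2 e^{x} e^{y}}{3} + 6 \sin{\left(y \right)} - 9 \cos{\left(x y \right)}.
Matching coefficients of the independent functions:
  [x^{4} \sin{\left(x y \right)}]:  2 C = 6
  [y \sin{\left(x y \right)}]:  - 2 C = -6
  [y^{2} \sin{\left(x y \right)}]:  - \frac{2 C}{3} = -2
  [e^{x} e^{y}]:  \frac{2 A}{3} = - \frac{2}{3}
  [x y \sin{\left(x y \right)}]:  3 C = 9
  [x y^{2} \cos{\left(x y \right)}]:  - C = -3
  [\sin{\left(y \right)}]:  2 B = 6
  [\cos{\left(x y \right)}]:  - 3 C = -9
Solving: A = -1, B = 3, C = 3.
Check against the point condition:
  u(0, 0) = -1  ⟹  A = -1  ✓
Hence u(x, y) = - e^{x + y} + 3 \sin{\left(y \right)} + 3 \sin{\left(x y \right)}.

Answer: u(x, y) = - e^{x + y} + 3 \sin{\left(y \right)} + 3 \sin{\left(x y \right)}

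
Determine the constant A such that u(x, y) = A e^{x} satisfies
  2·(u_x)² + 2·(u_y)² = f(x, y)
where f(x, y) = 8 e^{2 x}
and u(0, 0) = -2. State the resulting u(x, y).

Substitute the ansatz u = A e^{x} into the left-hand side.
Derivatives of the ansatz:
  u_x = A e^{x}
  u_y = 0
Term by term:
  2·(u_x)² = 2 A^{2} e^{2 x}
  2·(u_y)² = 0
So the left-hand side equals
  2 A^{2} e^{2 x}
This must equal f(x, y) = 8 e^{2 x} identically.
Matching coefficients of the independent functions:
  [e^{2 x}]:  2 A^{2} = 8
These equations allow (A) = (-2) or (2).
Impose the point condition(s):
  u(0, 0) = -2  ⟹  A = -2
Only A = -2 satisfies everything.
Hence u(x, y) = - 2 e^{x}.

Answer: u(x, y) = - 2 e^{x}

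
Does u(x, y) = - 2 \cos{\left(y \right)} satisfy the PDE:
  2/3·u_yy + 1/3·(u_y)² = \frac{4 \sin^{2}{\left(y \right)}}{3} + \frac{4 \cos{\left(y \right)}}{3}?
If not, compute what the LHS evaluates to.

Answer: Yes

Derivation:
Evaluate each term of the left-hand side for u = - 2 \cos{\left(y \right)}.
Derivatives:
  u_yy = 2 \cos{\left(y \right)}
  u_y = 2 \sin{\left(y \right)}
Terms:
  2/3·u_yy = \frac{4 \cos{\left(y \right)}}{3}
  1/3·(u_y)² = \frac{4 \sin^{2}{\left(y \right)}}{3}
Sum: LHS = \frac{4 \sin^{2}{\left(y \right)}}{3} + \frac{4 \cos{\left(y \right)}}{3}
This is exactly the given right-hand side, so u is a solution.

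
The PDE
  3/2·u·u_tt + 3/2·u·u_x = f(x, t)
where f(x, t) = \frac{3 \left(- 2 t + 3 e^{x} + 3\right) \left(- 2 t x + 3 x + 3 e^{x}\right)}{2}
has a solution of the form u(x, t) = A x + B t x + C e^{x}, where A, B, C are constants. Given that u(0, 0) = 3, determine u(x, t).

Answer: u(x, t) = - 2 t x + 3 x + 3 e^{x}

Derivation:
Substitute the ansatz u = A x + B t x + C e^{x} into the left-hand side.
Derivatives of the ansatz:
  u_tt = 0
  u_x = A + B t + C e^{x}
Term by term:
  3/2·u·u_tt = 0
  3/2·u·u_x = \frac{3 A^{2} x}{2} + 3 A B t x + \frac{3 A C x e^{x}}{2} + \frac{3 A C e^{x}}{2} + \frac{3 B^{2} t^{2} x}{2} + \frac{3 B C t x e^{x}}{2} + \frac{3 B C t e^{x}}{2} + \frac{3 C^{2} e^{2 x}}{2}
So the left-hand side equals
  \frac{3 A^{2} x}{2} + 3 A B t x + \frac{3 A C x e^{x}}{2} + \frac{3 A C e^{x}}{2} + \frac{3 B^{2} t^{2} x}{2} + \frac{3 B C t x e^{x}}{2} + \frac{3 B C t e^{x}}{2} + \frac{3 C^{2} e^{2 x}}{2}
This must equal f(x, t) identically; expanded, f = 6 t^{2} x - 9 t x e^{x} - 18 t x - 9 t e^{x} + \frac{27 x e^{x}}{2} + \frac{27 x}{2} + \frac{27 e^{2 x}}{2} + \frac{27 e^{x}}{2}.
Matching coefficients of the independent functions:
  [x]:  \frac{3 A^{2}}{2} = \frac{27}{2}
  [t x]:  3 A B = -18
  [t e^{x}, t x e^{x}]:  \frac{3 B C}{2} = -9
  [t^{2} x]:  \frac{3 B^{2}}{2} = 6
  [x e^{x}, e^{x}]:  \frac{3 A C}{2} = \frac{27}{2}
  [e^{2 x}]:  \frac{3 C^{2}}{2} = \frac{27}{2}
These equations allow (A, B, C) = (-3, 2, -3) or (3, -2, 3).
Impose the point condition(s):
  u(0, 0) = 3  ⟹  C = 3
Only A = 3, B = -2, C = 3 satisfies everything.
Hence u(x, t) = - 2 t x + 3 x + 3 e^{x}.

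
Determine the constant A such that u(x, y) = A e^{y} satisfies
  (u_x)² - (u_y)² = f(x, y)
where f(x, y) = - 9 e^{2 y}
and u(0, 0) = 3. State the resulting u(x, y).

Substitute the ansatz u = A e^{y} into the left-hand side.
Derivatives of the ansatz:
  u_x = 0
  u_y = A e^{y}
Term by term:
  (u_x)² = 0
  -(u_y)² = - A^{2} e^{2 y}
So the left-hand side equals
  - A^{2} e^{2 y}
This must equal f(x, y) = - 9 e^{2 y} identically.
Matching coefficients of the independent functions:
  [e^{2 y}]:  - A^{2} = -9
These equations allow (A) = (-3) or (3).
Impose the point condition(s):
  u(0, 0) = 3  ⟹  A = 3
Only A = 3 satisfies everything.
Hence u(x, y) = 3 e^{y}.

Answer: u(x, y) = 3 e^{y}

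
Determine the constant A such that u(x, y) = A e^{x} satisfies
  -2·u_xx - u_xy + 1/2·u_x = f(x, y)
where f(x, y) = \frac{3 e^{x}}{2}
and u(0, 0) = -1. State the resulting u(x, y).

Substitute the ansatz u = A e^{x} into the left-hand side.
Derivatives of the ansatz:
  u_xx = A e^{x}
  u_xy = 0
  u_x = A e^{x}
Term by term:
  -2·u_xx = - 2 A e^{x}
  -u_xy = 0
  1/2·u_x = \frac{A e^{x}}{2}
So the left-hand side equals
  - \frac{3 A e^{x}}{2}
This must equal f(x, y) = \frac{3 e^{x}}{2} identically.
Matching coefficients of the independent functions:
  [e^{x}]:  - \frac{3 A}{2} = \frac{3}{2}
Solving: A = -1.
Check against the point condition:
  u(0, 0) = -1  ⟹  A = -1  ✓
Hence u(x, y) = - e^{x}.

Answer: u(x, y) = - e^{x}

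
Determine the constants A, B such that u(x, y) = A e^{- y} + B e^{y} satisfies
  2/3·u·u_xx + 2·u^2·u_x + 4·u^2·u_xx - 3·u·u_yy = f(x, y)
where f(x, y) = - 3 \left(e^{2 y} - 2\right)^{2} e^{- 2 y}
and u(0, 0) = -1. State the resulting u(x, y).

Substitute the ansatz u = A e^{- y} + B e^{y} into the left-hand side.
Derivatives of the ansatz:
  u_xx = 0
  u_x = 0
  u_yy = A e^{- y} + B e^{y}
Term by term:
  2/3·u·u_xx = 0
  2·u^2·u_x = 0
  4·u^2·u_xx = 0
  -3·u·u_yy = - 3 A^{2} e^{- 2 y} - 6 A B - 3 B^{2} e^{2 y}
So the left-hand side equals
  - 3 A^{2} e^{- 2 y} - 6 A B - 3 B^{2} e^{2 y}
This must equal f(x, y) identically; expanded, f = - 3 e^{2 y} + 12 - 12 e^{- 2 y}.
Matching coefficients of the independent functions:
  [constant term]:  - 6 A B = 12
  [e^{- 2 y}]:  - 3 A^{2} = -12
  [e^{2 y}]:  - 3 B^{2} = -3
These equations allow (A, B) = (-2, 1) or (2, -1).
Impose the point condition(s):
  u(0, 0) = -1  ⟹  A + B = -1
Only A = -2, B = 1 satisfies everything.
Hence u(x, y) = e^{y} - 2 e^{- y}.

Answer: u(x, y) = e^{y} - 2 e^{- y}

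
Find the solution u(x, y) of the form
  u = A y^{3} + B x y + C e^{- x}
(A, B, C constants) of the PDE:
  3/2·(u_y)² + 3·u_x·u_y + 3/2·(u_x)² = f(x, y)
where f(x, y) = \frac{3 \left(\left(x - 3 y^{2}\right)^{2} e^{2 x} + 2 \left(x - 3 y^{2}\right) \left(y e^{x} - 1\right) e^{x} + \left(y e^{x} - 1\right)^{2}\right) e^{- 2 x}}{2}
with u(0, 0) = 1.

Answer: u(x, y) = x y - y^{3} + e^{- x}

Derivation:
Substitute the ansatz u = A y^{3} + B x y + C e^{- x} into the left-hand side.
Derivatives of the ansatz:
  u_y = 3 A y^{2} + B x
  u_x = B y - C e^{- x}
Term by term:
  3/2·(u_y)² = \frac{27 A^{2} y^{4}}{2} + 9 A B x y^{2} + \frac{3 B^{2} x^{2}}{2}
  3·u_x·u_y = 9 A B y^{3} - 9 A C y^{2} e^{- x} + 3 B^{2} x y - 3 B C x e^{- x}
  3/2·(u_x)² = \frac{3 B^{2} y^{2}}{2} - 3 B C y e^{- x} + \frac{3 C^{2} e^{- 2 x}}{2}
So the left-hand side equals
  \frac{27 A^{2} y^{4}}{2} + 9 A B x y^{2} + 9 A B y^{3} - 9 A C y^{2} e^{- x} + \frac{3 B^{2} x^{2}}{2} + 3 B^{2} x y + \frac{3 B^{2} y^{2}}{2} - 3 B C x e^{- x} - 3 B C y e^{- x} + \frac{3 C^{2} e^{- 2 x}}{2}
This must equal f(x, y) identically; expanded, f = \frac{3 x^{2}}{2} - 9 x y^{2} + 3 x y - 3 x e^{- x} + \frac{27 y^{4}}{2} - 9 y^{3} + \frac{3 y^{2}}{2} + 9 y^{2} e^{- x} - 3 y e^{- x} + \frac{3 e^{- 2 x}}{2}.
Matching coefficients of the independent functions:
  [x^{2}, y^{2}]:  \frac{3 B^{2}}{2} = \frac{3}{2}
  [y^{3}, x y^{2}]:  9 A B = -9
  [y^{4}]:  \frac{27 A^{2}}{2} = \frac{27}{2}
  [x y]:  3 B^{2} = 3
  [x e^{- x}, y e^{- x}]:  - 3 B C = -3
  [y^{2} e^{- x}]:  - 9 A C = 9
  [e^{- 2 x}]:  \frac{3 C^{2}}{2} = \frac{3}{2}
These equations allow (A, B, C) = (-1, 1, 1) or (1, -1, -1).
Impose the point condition(s):
  u(0, 0) = 1  ⟹  C = 1
Only A = -1, B = 1, C = 1 satisfies everything.
Hence u(x, y) = x y - y^{3} + e^{- x}.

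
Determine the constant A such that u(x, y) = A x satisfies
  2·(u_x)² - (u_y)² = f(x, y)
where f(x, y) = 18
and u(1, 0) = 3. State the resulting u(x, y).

Substitute the ansatz u = A x into the left-hand side.
Derivatives of the ansatz:
  u_x = A
  u_y = 0
Term by term:
  2·(u_x)² = 2 A^{2}
  -(u_y)² = 0
So the left-hand side equals
  2 A^{2}
This must equal f(x, y) = 18 identically.
Matching coefficients of the independent functions:
  [constant term]:  2 A^{2} = 18
These equations allow (A) = (-3) or (3).
Impose the point condition(s):
  u(1, 0) = 3  ⟹  A = 3
Only A = 3 satisfies everything.
Hence u(x, y) = 3 x.

Answer: u(x, y) = 3 x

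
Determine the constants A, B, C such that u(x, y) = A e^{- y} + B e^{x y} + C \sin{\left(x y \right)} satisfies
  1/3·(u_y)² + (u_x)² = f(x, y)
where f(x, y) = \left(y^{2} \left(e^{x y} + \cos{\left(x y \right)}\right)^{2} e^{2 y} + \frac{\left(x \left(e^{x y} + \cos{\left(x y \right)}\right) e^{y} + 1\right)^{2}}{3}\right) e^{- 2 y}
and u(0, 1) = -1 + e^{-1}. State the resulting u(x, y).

Answer: u(x, y) = - e^{x y} - \sin{\left(x y \right)} + e^{- y}

Derivation:
Substitute the ansatz u = A e^{- y} + B e^{x y} + C \sin{\left(x y \right)} into the left-hand side.
Derivatives of the ansatz:
  u_y = - A e^{- y} + B x e^{x y} + C x \cos{\left(x y \right)}
  u_x = B y e^{x y} + C y \cos{\left(x y \right)}
Term by term:
  1/3·(u_y)² = \frac{A^{2} e^{- 2 y}}{3} - \frac{2 A B x e^{- y} e^{x y}}{3} - \frac{2 A C x e^{- y} \cos{\left(x y \right)}}{3} + \frac{B^{2} x^{2} e^{2 x y}}{3} + \frac{2 B C x^{2} e^{x y} \cos{\left(x y \right)}}{3} + \frac{C^{2} x^{2} \cos^{2}{\left(x y \right)}}{3}
  (u_x)² = B^{2} y^{2} e^{2 x y} + 2 B C y^{2} e^{x y} \cos{\left(x y \right)} + C^{2} y^{2} \cos^{2}{\left(x y \right)}
So the left-hand side equals
  \frac{A^{2} e^{- 2 y}}{3} - \frac{2 A B x e^{- y} e^{x y}}{3} - \frac{2 A C x e^{- y} \cos{\left(x y \right)}}{3} + \frac{B^{2} x^{2} e^{2 x y}}{3} + B^{2} y^{2} e^{2 x y} + \frac{2 B C x^{2} e^{x y} \cos{\left(x y \right)}}{3} + 2 B C y^{2} e^{x y} \cos{\left(x y \right)} + \frac{C^{2} x^{2} \cos^{2}{\left(x y \right)}}{3} + C^{2} y^{2} \cos^{2}{\left(x y \right)}
This must equal f(x, y) identically; expanded, f = \frac{x^{2} e^{2 x y}}{3} + \frac{2 x^{2} e^{x y} \cos{\left(x y \right)}}{3} + \frac{x^{2} \cos^{2}{\left(x y \right)}}{3} + \frac{2 x e^{- y} e^{x y}}{3} + \frac{2 x e^{- y} \cos{\left(x y \right)}}{3} + y^{2} e^{2 x y} + 2 y^{2} e^{x y} \cos{\left(x y \right)} + y^{2} \cos^{2}{\left(x y \right)} + \frac{e^{- 2 y}}{3}.
Matching coefficients of the independent functions:
  [x^{2} e^{2 x y}]:  \frac{B^{2}}{3} = \frac{1}{3}
  [x^{2} \cos^{2}{\left(x y \right)}]:  \frac{C^{2}}{3} = \frac{1}{3}
  [y^{2} e^{2 x y}]:  B^{2} = 1
  [y^{2} \cos^{2}{\left(x y \right)}]:  C^{2} = 1
  [x e^{- y} e^{x y}]:  - \frac{2 A B}{3} = \frac{2}{3}
  [x e^{- y} \cos{\left(x y \right)}]:  - \frac{2 A C}{3} = \frac{2}{3}
  [x^{2} e^{x y} \cos{\left(x y \right)}]:  \frac{2 B C}{3} = \frac{2}{3}
  [y^{2} e^{x y} \cos{\left(x y \right)}]:  2 B C = 2
  [e^{- 2 y}]:  \frac{A^{2}}{3} = \frac{1}{3}
These equations allow (A, B, C) = (-1, 1, 1) or (1, -1, -1).
Impose the point condition(s):
  u(0, 1) = -1 + e^{-1}  ⟹  \frac{A}{e} + B = -1 + e^{-1}
Only A = 1, B = -1, C = -1 satisfies everything.
Hence u(x, y) = - e^{x y} - \sin{\left(x y \right)} + e^{- y}.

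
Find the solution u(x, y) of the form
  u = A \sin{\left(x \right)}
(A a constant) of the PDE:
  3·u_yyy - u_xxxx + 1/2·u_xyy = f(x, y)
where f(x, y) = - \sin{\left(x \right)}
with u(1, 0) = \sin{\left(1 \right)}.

Substitute the ansatz u = A \sin{\left(x \right)} into the left-hand side.
Derivatives of the ansatz:
  u_yyy = 0
  u_xxxx = A \sin{\left(x \right)}
  u_xyy = 0
Term by term:
  3·u_yyy = 0
  -u_xxxx = - A \sin{\left(x \right)}
  1/2·u_xyy = 0
So the left-hand side equals
  - A \sin{\left(x \right)}
This must equal f(x, y) = - \sin{\left(x \right)} identically.
Matching coefficients of the independent functions:
  [\sin{\left(x \right)}]:  - A = -1
Solving: A = 1.
Check against the point condition:
  u(1, 0) = \sin{\left(1 \right)}  ⟹  A \sin{\left(1 \right)} = \sin{\left(1 \right)}  ✓
Hence u(x, y) = \sin{\left(x \right)}.

Answer: u(x, y) = \sin{\left(x \right)}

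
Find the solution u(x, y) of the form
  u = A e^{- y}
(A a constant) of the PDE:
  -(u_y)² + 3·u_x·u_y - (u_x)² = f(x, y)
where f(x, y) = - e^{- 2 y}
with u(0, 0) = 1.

Substitute the ansatz u = A e^{- y} into the left-hand side.
Derivatives of the ansatz:
  u_y = - A e^{- y}
  u_x = 0
Term by term:
  -(u_y)² = - A^{2} e^{- 2 y}
  3·u_x·u_y = 0
  -(u_x)² = 0
So the left-hand side equals
  - A^{2} e^{- 2 y}
This must equal f(x, y) = - e^{- 2 y} identically.
Matching coefficients of the independent functions:
  [e^{- 2 y}]:  - A^{2} = -1
These equations allow (A) = (-1) or (1).
Impose the point condition(s):
  u(0, 0) = 1  ⟹  A = 1
Only A = 1 satisfies everything.
Hence u(x, y) = e^{- y}.

Answer: u(x, y) = e^{- y}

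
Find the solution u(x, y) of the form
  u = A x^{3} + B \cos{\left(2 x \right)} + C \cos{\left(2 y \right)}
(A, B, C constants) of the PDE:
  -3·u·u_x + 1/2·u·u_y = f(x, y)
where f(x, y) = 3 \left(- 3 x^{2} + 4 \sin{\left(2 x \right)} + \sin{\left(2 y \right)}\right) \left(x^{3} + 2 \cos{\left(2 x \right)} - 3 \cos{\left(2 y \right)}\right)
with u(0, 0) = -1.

Answer: u(x, y) = x^{3} + 2 \cos{\left(2 x \right)} - 3 \cos{\left(2 y \right)}

Derivation:
Substitute the ansatz u = A x^{3} + B \cos{\left(2 x \right)} + C \cos{\left(2 y \right)} into the left-hand side.
Derivatives of the ansatz:
  u_x = 3 A x^{2} - 2 B \sin{\left(2 x \right)}
  u_y = - 2 C \sin{\left(2 y \right)}
Term by term:
  -3·u·u_x = - 9 A^{2} x^{5} + 6 A B x^{3} \sin{\left(2 x \right)} - 9 A B x^{2} \cos{\left(2 x \right)} - 9 A C x^{2} \cos{\left(2 y \right)} + 6 B^{2} \sin{\left(2 x \right)} \cos{\left(2 x \right)} + 6 B C \sin{\left(2 x \right)} \cos{\left(2 y \right)}
  1/2·u·u_y = - A C x^{3} \sin{\left(2 y \right)} - B C \sin{\left(2 y \right)} \cos{\left(2 x \right)} - C^{2} \sin{\left(2 y \right)} \cos{\left(2 y \right)}
So the left-hand side equals
  - 9 A^{2} x^{5} + 6 A B x^{3} \sin{\left(2 x \right)} - 9 A B x^{2} \cos{\left(2 x \right)} - A C x^{3} \sin{\left(2 y \right)} - 9 A C x^{2} \cos{\left(2 y \right)} + 6 B^{2} \sin{\left(2 x \right)} \cos{\left(2 x \right)} + 6 B C \sin{\left(2 x \right)} \cos{\left(2 y \right)} - B C \sin{\left(2 y \right)} \cos{\left(2 x \right)} - C^{2} \sin{\left(2 y \right)} \cos{\left(2 y \right)}
This must equal f(x, y) identically; expanded, f = - 9 x^{5} + 12 x^{3} \sin{\left(2 x \right)} + 3 x^{3} \sin{\left(2 y \right)} - 18 x^{2} \cos{\left(2 x \right)} + 27 x^{2} \cos{\left(2 y \right)} + 24 \sin{\left(2 x \right)} \cos{\left(2 x \right)} - 36 \sin{\left(2 x \right)} \cos{\left(2 y \right)} + 6 \sin{\left(2 y \right)} \cos{\left(2 x \right)} - 9 \sin{\left(2 y \right)} \cos{\left(2 y \right)}.
Matching coefficients of the independent functions:
  [x^{5}]:  - 9 A^{2} = -9
  [x^{2} \cos{\left(2 x \right)}]:  - 9 A B = -18
  [x^{2} \cos{\left(2 y \right)}]:  - 9 A C = 27
  [x^{3} \sin{\left(2 x \right)}]:  6 A B = 12
  [x^{3} \sin{\left(2 y \right)}]:  - A C = 3
  [\sin{\left(2 x \right)} \cos{\left(2 x \right)}]:  6 B^{2} = 24
  [\sin{\left(2 x \right)} \cos{\left(2 y \right)}]:  6 B C = -36
  [\sin{\left(2 y \right)} \cos{\left(2 x \right)}]:  - B C = 6
  [\sin{\left(2 y \right)} \cos{\left(2 y \right)}]:  - C^{2} = -9
These equations allow (A, B, C) = (-1, -2, 3) or (1, 2, -3).
Impose the point condition(s):
  u(0, 0) = -1  ⟹  B + C = -1
Only A = 1, B = 2, C = -3 satisfies everything.
Hence u(x, y) = x^{3} + 2 \cos{\left(2 x \right)} - 3 \cos{\left(2 y \right)}.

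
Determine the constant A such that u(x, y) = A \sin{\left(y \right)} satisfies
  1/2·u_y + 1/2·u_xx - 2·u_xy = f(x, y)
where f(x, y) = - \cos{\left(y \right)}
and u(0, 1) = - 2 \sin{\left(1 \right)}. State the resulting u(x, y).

Substitute the ansatz u = A \sin{\left(y \right)} into the left-hand side.
Derivatives of the ansatz:
  u_y = A \cos{\left(y \right)}
  u_xx = 0
  u_xy = 0
Term by term:
  1/2·u_y = \frac{A \cos{\left(y \right)}}{2}
  1/2·u_xx = 0
  -2·u_xy = 0
So the left-hand side equals
  \frac{A \cos{\left(y \right)}}{2}
This must equal f(x, y) = - \cos{\left(y \right)} identically.
Matching coefficients of the independent functions:
  [\cos{\left(y \right)}]:  \frac{A}{2} = -1
Solving: A = -2.
Check against the point condition:
  u(0, 1) = - 2 \sin{\left(1 \right)}  ⟹  A \sin{\left(1 \right)} = - 2 \sin{\left(1 \right)}  ✓
Hence u(x, y) = - 2 \sin{\left(y \right)}.

Answer: u(x, y) = - 2 \sin{\left(y \right)}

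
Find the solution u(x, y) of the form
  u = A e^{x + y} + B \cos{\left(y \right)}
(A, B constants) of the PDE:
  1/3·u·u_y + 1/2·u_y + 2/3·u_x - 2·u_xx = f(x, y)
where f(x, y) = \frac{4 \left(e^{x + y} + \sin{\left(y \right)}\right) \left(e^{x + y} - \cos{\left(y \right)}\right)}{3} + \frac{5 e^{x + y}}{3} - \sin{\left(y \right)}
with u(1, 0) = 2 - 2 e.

Substitute the ansatz u = A e^{x + y} + B \cos{\left(y \right)} into the left-hand side.
Derivatives of the ansatz:
  u_y = A e^{x} e^{y} - B \sin{\left(y \right)}
  u_x = A e^{x} e^{y}
  u_xx = A e^{x} e^{y}
Term by term:
  1/3·u·u_y = \frac{A^{2} e^{2 x} e^{2 y}}{3} - \frac{A B e^{x} e^{y} \sin{\left(y \right)}}{3} + \frac{A B e^{x} e^{y} \cos{\left(y \right)}}{3} - \frac{B^{2} \sin{\left(y \right)} \cos{\left(y \right)}}{3}
  1/2·u_y = \frac{A e^{x} e^{y}}{2} - \frac{B \sin{\left(y \right)}}{2}
  2/3·u_x = \frac{2 A e^{x} e^{y}}{3}
  -2·u_xx = - 2 A e^{x} e^{y}
So the left-hand side equals
  \frac{A^{2} e^{2 x} e^{2 y}}{3} - \frac{A B e^{x} e^{y} \sin{\left(y \right)}}{3} + \frac{A B e^{x} e^{y} \cos{\left(y \right)}}{3} - \frac{5 A e^{x} e^{y}}{6} - \frac{B^{2} \sin{\left(y \right)} \cos{\left(y \right)}}{3} - \frac{B \sin{\left(y \right)}}{2}
This must equal f(x, y) identically; expanded, f = \frac{4 e^{2 x} e^{2 y}}{3} + \frac{4 e^{x} e^{y} \sin{\left(y \right)}}{3} - \frac{4 e^{x} e^{y} \cos{\left(y \right)}}{3} + \frac{5 e^{x} e^{y}}{3} - \frac{4 \sin{\left(y \right)} \cos{\left(y \right)}}{3} - \sin{\left(y \right)}.
Matching coefficients of the independent functions:
  [e^{x} e^{y}]:  - \frac{5 A}{6} = \frac{5}{3}
  [e^{2 x} e^{2 y}]:  \frac{A^{2}}{3} = \frac{4}{3}
  [\sin{\left(y \right)} \cos{\left(y \right)}]:  - \frac{B^{2}}{3} = - \frac{4}{3}
  [e^{x} e^{y} \sin{\left(y \right)}]:  - \frac{A B}{3} = \frac{4}{3}
  [e^{x} e^{y} \cos{\left(y \right)}]:  \frac{A B}{3} = - \frac{4}{3}
  [\sin{\left(y \right)}]:  - \frac{B}{2} = -1
Solving: A = -2, B = 2.
Check against the point condition:
  u(1, 0) = 2 - 2 e  ⟹  e A + B = 2 - 2 e  ✓
Hence u(x, y) = - 2 e^{x + y} + 2 \cos{\left(y \right)}.

Answer: u(x, y) = - 2 e^{x + y} + 2 \cos{\left(y \right)}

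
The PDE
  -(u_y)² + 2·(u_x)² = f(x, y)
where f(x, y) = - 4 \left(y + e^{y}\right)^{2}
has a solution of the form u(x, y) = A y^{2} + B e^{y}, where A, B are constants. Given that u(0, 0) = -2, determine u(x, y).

Substitute the ansatz u = A y^{2} + B e^{y} into the left-hand side.
Derivatives of the ansatz:
  u_y = 2 A y + B e^{y}
  u_x = 0
Term by term:
  -(u_y)² = - 4 A^{2} y^{2} - 4 A B y e^{y} - B^{2} e^{2 y}
  2·(u_x)² = 0
So the left-hand side equals
  - 4 A^{2} y^{2} - 4 A B y e^{y} - B^{2} e^{2 y}
This must equal f(x, y) identically; expanded, f = - 4 y^{2} - 8 y e^{y} - 4 e^{2 y}.
Matching coefficients of the independent functions:
  [y^{2}]:  - 4 A^{2} = -4
  [y e^{y}]:  - 4 A B = -8
  [e^{2 y}]:  - B^{2} = -4
These equations allow (A, B) = (-1, -2) or (1, 2).
Impose the point condition(s):
  u(0, 0) = -2  ⟹  B = -2
Only A = -1, B = -2 satisfies everything.
Hence u(x, y) = - y^{2} - 2 e^{y}.

Answer: u(x, y) = - y^{2} - 2 e^{y}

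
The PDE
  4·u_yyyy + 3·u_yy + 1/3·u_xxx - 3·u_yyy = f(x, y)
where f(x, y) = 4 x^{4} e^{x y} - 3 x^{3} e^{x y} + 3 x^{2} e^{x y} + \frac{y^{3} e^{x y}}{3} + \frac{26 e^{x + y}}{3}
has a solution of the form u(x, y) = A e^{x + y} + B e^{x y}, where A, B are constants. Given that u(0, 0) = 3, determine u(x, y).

Answer: u(x, y) = e^{x y} + 2 e^{x + y}

Derivation:
Substitute the ansatz u = A e^{x + y} + B e^{x y} into the left-hand side.
Derivatives of the ansatz:
  u_yyyy = A e^{x} e^{y} + B x^{4} e^{x y}
  u_yy = A e^{x} e^{y} + B x^{2} e^{x y}
  u_xxx = A e^{x} e^{y} + B y^{3} e^{x y}
  u_yyy = A e^{x} e^{y} + B x^{3} e^{x y}
Term by term:
  4·u_yyyy = 4 A e^{x} e^{y} + 4 B x^{4} e^{x y}
  3·u_yy = 3 A e^{x} e^{y} + 3 B x^{2} e^{x y}
  1/3·u_xxx = \frac{A e^{x} e^{y}}{3} + \frac{B y^{3} e^{x y}}{3}
  -3·u_yyy = - 3 A e^{x} e^{y} - 3 B x^{3} e^{x y}
So the left-hand side equals
  \frac{13 A e^{x} e^{y}}{3} + 4 B x^{4} e^{x y} - 3 B x^{3} e^{x y} + 3 B x^{2} e^{x y} + \frac{B y^{3} e^{x y}}{3}
This must equal f(x, y) identically; expanded, f = 4 x^{4} e^{x y} - 3 x^{3} e^{x y} + 3 x^{2} e^{x y} + \frac{y^{3} e^{x y}}{3} + \frac{26 e^{x} e^{y}}{3}.
Matching coefficients of the independent functions:
  [x^{2} e^{x y}]:  3 B = 3
  [x^{3} e^{x y}]:  - 3 B = -3
  [x^{4} e^{x y}]:  4 B = 4
  [y^{3} e^{x y}]:  \frac{B}{3} = \frac{1}{3}
  [e^{x} e^{y}]:  \frac{13 A}{3} = \frac{26}{3}
Solving: A = 2, B = 1.
Check against the point condition:
  u(0, 0) = 3  ⟹  A + B = 3  ✓
Hence u(x, y) = e^{x y} + 2 e^{x + y}.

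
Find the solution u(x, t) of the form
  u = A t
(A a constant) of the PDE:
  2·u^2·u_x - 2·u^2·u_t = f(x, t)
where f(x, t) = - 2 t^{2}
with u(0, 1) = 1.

Substitute the ansatz u = A t into the left-hand side.
Derivatives of the ansatz:
  u_x = 0
  u_t = A
Term by term:
  2·u^2·u_x = 0
  -2·u^2·u_t = - 2 A^{3} t^{2}
So the left-hand side equals
  - 2 A^{3} t^{2}
This must equal f(x, t) = - 2 t^{2} identically.
Matching coefficients of the independent functions:
  [t^{2}]:  - 2 A^{3} = -2
Solving: A = 1.
Check against the point condition:
  u(0, 1) = 1  ⟹  A = 1  ✓
Hence u(x, t) = t.

Answer: u(x, t) = t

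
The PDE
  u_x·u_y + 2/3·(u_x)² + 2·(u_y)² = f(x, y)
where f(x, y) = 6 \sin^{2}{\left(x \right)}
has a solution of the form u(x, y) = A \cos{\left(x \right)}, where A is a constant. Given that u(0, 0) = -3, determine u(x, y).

Answer: u(x, y) = - 3 \cos{\left(x \right)}

Derivation:
Substitute the ansatz u = A \cos{\left(x \right)} into the left-hand side.
Derivatives of the ansatz:
  u_x = - A \sin{\left(x \right)}
  u_y = 0
Term by term:
  u_x·u_y = 0
  2/3·(u_x)² = \frac{2 A^{2} \sin^{2}{\left(x \right)}}{3}
  2·(u_y)² = 0
So the left-hand side equals
  \frac{2 A^{2} \sin^{2}{\left(x \right)}}{3}
This must equal f(x, y) = 6 \sin^{2}{\left(x \right)} identically.
Matching coefficients of the independent functions:
  [\sin^{2}{\left(x \right)}]:  \frac{2 A^{2}}{3} = 6
These equations allow (A) = (-3) or (3).
Impose the point condition(s):
  u(0, 0) = -3  ⟹  A = -3
Only A = -3 satisfies everything.
Hence u(x, y) = - 3 \cos{\left(x \right)}.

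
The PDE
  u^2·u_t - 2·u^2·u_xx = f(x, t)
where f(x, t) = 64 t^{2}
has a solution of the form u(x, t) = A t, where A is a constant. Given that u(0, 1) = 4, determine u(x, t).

Substitute the ansatz u = A t into the left-hand side.
Derivatives of the ansatz:
  u_t = A
  u_xx = 0
Term by term:
  u^2·u_t = A^{3} t^{2}
  -2·u^2·u_xx = 0
So the left-hand side equals
  A^{3} t^{2}
This must equal f(x, t) = 64 t^{2} identically.
Matching coefficients of the independent functions:
  [t^{2}]:  A^{3} = 64
Solving: A = 4.
Check against the point condition:
  u(0, 1) = 4  ⟹  A = 4  ✓
Hence u(x, t) = 4 t.

Answer: u(x, t) = 4 t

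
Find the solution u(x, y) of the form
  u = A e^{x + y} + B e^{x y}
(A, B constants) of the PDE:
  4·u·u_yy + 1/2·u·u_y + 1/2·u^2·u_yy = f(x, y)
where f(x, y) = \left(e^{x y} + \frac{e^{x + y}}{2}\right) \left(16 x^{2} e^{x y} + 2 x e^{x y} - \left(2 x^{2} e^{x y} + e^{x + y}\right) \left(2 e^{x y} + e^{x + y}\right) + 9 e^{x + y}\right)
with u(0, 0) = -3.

Answer: u(x, y) = - 2 e^{x y} - e^{x + y}

Derivation:
Substitute the ansatz u = A e^{x + y} + B e^{x y} into the left-hand side.
Derivatives of the ansatz:
  u_yy = A e^{x} e^{y} + B x^{2} e^{x y}
  u_y = A e^{x} e^{y} + B x e^{x y}
Term by term:
  4·u·u_yy = 4 A^{2} e^{2 x} e^{2 y} + 4 A B x^{2} e^{x} e^{y} e^{x y} + 4 A B e^{x} e^{y} e^{x y} + 4 B^{2} x^{2} e^{2 x y}
  1/2·u·u_y = \frac{A^{2} e^{2 x} e^{2 y}}{2} + \frac{A B x e^{x} e^{y} e^{x y}}{2} + \frac{A B e^{x} e^{y} e^{x y}}{2} + \frac{B^{2} x e^{2 x y}}{2}
  1/2·u^2·u_yy = \frac{A^{3} e^{3 x} e^{3 y}}{2} + \frac{A^{2} B x^{2} e^{2 x} e^{2 y} e^{x y}}{2} + A^{2} B e^{2 x} e^{2 y} e^{x y} + A B^{2} x^{2} e^{x} e^{y} e^{2 x y} + \frac{A B^{2} e^{x} e^{y} e^{2 x y}}{2} + \frac{B^{3} x^{2} e^{3 x y}}{2}
So the left-hand side equals
  \frac{A^{3} e^{3 x} e^{3 y}}{2} + \frac{A^{2} B x^{2} e^{2 x} e^{2 y} e^{x y}}{2} + A^{2} B e^{2 x} e^{2 y} e^{x y} + \frac{9 A^{2} e^{2 x} e^{2 y}}{2} + A B^{2} x^{2} e^{x} e^{y} e^{2 x y} + \frac{A B^{2} e^{x} e^{y} e^{2 x y}}{2} + 4 A B x^{2} e^{x} e^{y} e^{x y} + \frac{A B x e^{x} e^{y} e^{x y}}{2} + \frac{9 A B e^{x} e^{y} e^{x y}}{2} + \frac{B^{3} x^{2} e^{3 x y}}{2} + 4 B^{2} x^{2} e^{2 x y} + \frac{B^{2} x e^{2 x y}}{2}
This must equal f(x, y) identically; expanded, f = - x^{2} e^{2 x} e^{2 y} e^{x y} - 4 x^{2} e^{x} e^{y} e^{2 x y} + 8 x^{2} e^{x} e^{y} e^{x y} - 4 x^{2} e^{3 x y} + 16 x^{2} e^{2 x y} + x e^{x} e^{y} e^{x y} + 2 x e^{2 x y} - \frac{e^{3 x} e^{3 y}}{2} - 2 e^{2 x} e^{2 y} e^{x y} + \frac{9 e^{2 x} e^{2 y}}{2} - 2 e^{x} e^{y} e^{2 x y} + 9 e^{x} e^{y} e^{x y}.
Matching coefficients of the independent functions:
  [x e^{2 x y}]:  \frac{B^{2}}{2} = 2
  [x^{2} e^{2 x y}]:  4 B^{2} = 16
  [x^{2} e^{3 x y}]:  \frac{B^{3}}{2} = -4
  [e^{2 x} e^{2 y}]:  \frac{9 A^{2}}{2} = \frac{9}{2}
  [e^{3 x} e^{3 y}]:  \frac{A^{3}}{2} = - \frac{1}{2}
  [e^{x} e^{y} e^{x y}]:  \frac{9 A B}{2} = 9
  [e^{x} e^{y} e^{2 x y}]:  \frac{A B^{2}}{2} = -2
  [e^{2 x} e^{2 y} e^{x y}]:  A^{2} B = -2
  [x e^{x} e^{y} e^{x y}]:  \frac{A B}{2} = 1
  [x^{2} e^{x} e^{y} e^{x y}]:  4 A B = 8
  [x^{2} e^{x} e^{y} e^{2 x y}]:  A B^{2} = -4
  [x^{2} e^{2 x} e^{2 y} e^{x y}]:  \frac{A^{2} B}{2} = -1
Solving: A = -1, B = -2.
Check against the point condition:
  u(0, 0) = -3  ⟹  A + B = -3  ✓
Hence u(x, y) = - 2 e^{x y} - e^{x + y}.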